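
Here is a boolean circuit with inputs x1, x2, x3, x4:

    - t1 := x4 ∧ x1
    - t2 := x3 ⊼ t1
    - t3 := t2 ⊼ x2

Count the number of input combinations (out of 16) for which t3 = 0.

7

t3 = t2 ⊼ x2 must be 0, so both t2 = 1 and x2 = 1.
Enumerating the 16 input combinations, 7 give t3 = 0 and 9 give t3 = 1.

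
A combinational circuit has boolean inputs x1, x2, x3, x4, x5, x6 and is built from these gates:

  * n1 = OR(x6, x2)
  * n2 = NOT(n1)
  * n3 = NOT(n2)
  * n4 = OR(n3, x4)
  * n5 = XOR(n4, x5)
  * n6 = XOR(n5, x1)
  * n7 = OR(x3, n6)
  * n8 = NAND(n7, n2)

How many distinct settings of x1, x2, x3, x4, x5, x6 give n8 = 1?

n8 = NAND(n7, n2) must be 1, so at least one of n7, n2 is 0.
Enumerating the 64 input combinations, 52 give n8 = 1 and 12 give n8 = 0.

52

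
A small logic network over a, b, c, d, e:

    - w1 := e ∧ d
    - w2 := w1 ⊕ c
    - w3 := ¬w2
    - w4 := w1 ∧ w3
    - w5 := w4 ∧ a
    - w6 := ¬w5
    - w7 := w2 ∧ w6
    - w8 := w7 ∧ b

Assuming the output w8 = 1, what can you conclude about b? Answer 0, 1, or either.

w8 = w7 ∧ b must be 1, so both w7 = 1 and b = 1.
w7 = w2 ∧ w6 must be 1, so both w2 = 1 and w6 = 1.
w2 = w1 ⊕ c must be 1, so w1 and c differ.
Every assignment with w8 = 1 has b = 1; there are 8 such assignment(s).

1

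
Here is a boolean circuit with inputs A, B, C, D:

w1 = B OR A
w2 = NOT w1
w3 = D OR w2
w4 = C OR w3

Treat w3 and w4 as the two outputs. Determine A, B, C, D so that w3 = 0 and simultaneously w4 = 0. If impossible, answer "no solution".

Check with A=1, B=1, C=0, D=0:
w1 = B OR A = 1 OR 1 = 1
w2 = NOT w1 = NOT 1 = 0
w3 = D OR w2 = 0 OR 0 = 0
w4 = C OR w3 = 0 OR 0 = 0
So w3 = 0 and w4 = 0.

A=1, B=1, C=0, D=0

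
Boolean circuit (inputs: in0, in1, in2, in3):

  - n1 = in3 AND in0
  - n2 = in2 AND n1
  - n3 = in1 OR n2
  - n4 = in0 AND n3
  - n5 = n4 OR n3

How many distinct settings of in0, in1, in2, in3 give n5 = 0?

n5 = n4 OR n3 must be 0, so both n4 = 0 and n3 = 0.
Enumerating the 16 input combinations, 7 give n5 = 0 and 9 give n5 = 1.

7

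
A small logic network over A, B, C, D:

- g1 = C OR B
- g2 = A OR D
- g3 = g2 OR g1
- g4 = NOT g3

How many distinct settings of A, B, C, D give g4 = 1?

g4 = NOT g3 must be 1, so g3 = 0.
Satisfying assignments:
  A=0, B=0, C=0, D=0

1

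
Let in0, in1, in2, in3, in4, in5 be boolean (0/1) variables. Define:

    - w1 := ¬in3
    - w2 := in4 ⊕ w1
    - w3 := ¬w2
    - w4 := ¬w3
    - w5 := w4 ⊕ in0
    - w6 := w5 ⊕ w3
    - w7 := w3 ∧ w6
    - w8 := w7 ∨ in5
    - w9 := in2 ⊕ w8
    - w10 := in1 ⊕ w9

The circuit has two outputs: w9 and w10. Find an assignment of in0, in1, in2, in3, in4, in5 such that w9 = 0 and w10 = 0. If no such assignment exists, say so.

in0=1, in1=0, in2=0, in3=0, in4=1, in5=0

Check with in0=1, in1=0, in2=0, in3=0, in4=1, in5=0:
w1 = ¬in3 = ¬0 = 1
w2 = in4 ⊕ w1 = 1 ⊕ 1 = 0
w3 = ¬w2 = ¬0 = 1
w4 = ¬w3 = ¬1 = 0
w5 = w4 ⊕ in0 = 0 ⊕ 1 = 1
w6 = w5 ⊕ w3 = 1 ⊕ 1 = 0
w7 = w3 ∧ w6 = 1 ∧ 0 = 0
w8 = w7 ∨ in5 = 0 ∨ 0 = 0
w9 = in2 ⊕ w8 = 0 ⊕ 0 = 0
w10 = in1 ⊕ w9 = 0 ⊕ 0 = 0
So w9 = 0 and w10 = 0.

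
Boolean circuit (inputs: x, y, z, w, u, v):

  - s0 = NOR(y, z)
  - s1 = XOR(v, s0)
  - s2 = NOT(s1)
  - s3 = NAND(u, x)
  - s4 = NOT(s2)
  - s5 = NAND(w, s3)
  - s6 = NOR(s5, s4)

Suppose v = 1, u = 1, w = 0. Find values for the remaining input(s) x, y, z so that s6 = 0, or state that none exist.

Check with v = 1, u = 1, w = 0 and x=0, y=1, z=1:
s0 = NOR(y, z) = NOR(1, 1) = 0
s1 = XOR(v, s0) = XOR(1, 0) = 1
s2 = NOT(s1) = NOT 1 = 0
s3 = NAND(u, x) = NAND(1, 0) = 1
s4 = NOT(s2) = NOT 0 = 1
s5 = NAND(w, s3) = NAND(0, 1) = 1
s6 = NOR(s5, s4) = NOR(1, 1) = 0
So s6 = 0.

x=0, y=1, z=1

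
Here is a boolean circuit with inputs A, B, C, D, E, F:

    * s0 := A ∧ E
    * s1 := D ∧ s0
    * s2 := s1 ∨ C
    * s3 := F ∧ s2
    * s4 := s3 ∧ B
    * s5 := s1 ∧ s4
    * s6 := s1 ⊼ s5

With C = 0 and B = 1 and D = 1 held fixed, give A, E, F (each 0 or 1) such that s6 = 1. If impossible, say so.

A=1 E=0 F=1

Check with C = 0 and B = 1 and D = 1 and A=1, E=0, F=1:
s0 = A ∧ E = 1 ∧ 0 = 0
s1 = D ∧ s0 = 1 ∧ 0 = 0
s2 = s1 ∨ C = 0 ∨ 0 = 0
s3 = F ∧ s2 = 1 ∧ 0 = 0
s4 = s3 ∧ B = 0 ∧ 1 = 0
s5 = s1 ∧ s4 = 0 ∧ 0 = 0
s6 = s1 ⊼ s5 = 0 ⊼ 0 = 1
So s6 = 1.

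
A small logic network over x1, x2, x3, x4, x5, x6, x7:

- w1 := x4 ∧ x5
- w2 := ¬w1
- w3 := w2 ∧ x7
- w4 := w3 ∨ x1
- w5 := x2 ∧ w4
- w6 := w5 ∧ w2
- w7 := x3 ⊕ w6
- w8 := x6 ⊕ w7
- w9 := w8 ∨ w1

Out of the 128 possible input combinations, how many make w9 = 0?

48

w9 = w8 ∨ w1 must be 0, so both w8 = 0 and w1 = 0.
w8 = x6 ⊕ w7 must be 0, so x6 and w7 are equal.
Enumerating the 128 input combinations, 48 give w9 = 0 and 80 give w9 = 1.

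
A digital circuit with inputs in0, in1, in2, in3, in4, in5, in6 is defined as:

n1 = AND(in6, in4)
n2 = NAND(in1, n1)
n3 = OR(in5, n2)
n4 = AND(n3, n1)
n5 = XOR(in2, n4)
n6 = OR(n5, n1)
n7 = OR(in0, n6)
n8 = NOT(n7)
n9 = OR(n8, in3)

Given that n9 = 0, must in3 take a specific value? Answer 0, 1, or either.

n9 = OR(n8, in3) must be 0, so both n8 = 0 and in3 = 0.
Every assignment with n9 = 0 has in3 = 0; there are 52 such assignment(s).

0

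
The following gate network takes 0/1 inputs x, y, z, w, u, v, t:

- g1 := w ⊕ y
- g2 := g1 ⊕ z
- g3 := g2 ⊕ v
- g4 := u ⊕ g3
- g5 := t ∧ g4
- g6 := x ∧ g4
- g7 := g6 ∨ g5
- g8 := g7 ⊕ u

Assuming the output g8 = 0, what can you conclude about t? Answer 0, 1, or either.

either

Both values of t occur among assignments with g8 = 0:
  t=0: x=0, y=0, z=0, w=0, u=0, v=0, t=0
  t=1: x=0, y=0, z=0, w=0, u=0, v=0, t=1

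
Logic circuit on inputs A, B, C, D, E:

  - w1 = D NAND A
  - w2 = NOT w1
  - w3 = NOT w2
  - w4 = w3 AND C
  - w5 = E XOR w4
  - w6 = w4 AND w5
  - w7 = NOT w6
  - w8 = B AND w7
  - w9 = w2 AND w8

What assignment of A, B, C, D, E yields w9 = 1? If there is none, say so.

w9 = w2 AND w8 must be 1, so both w2 = 1 and w8 = 1.
w2 = NOT w1 must be 1, so w1 = 0.
w8 = B AND w7 must be 1, so both B = 1 and w7 = 1.
Check with A=1, B=1, C=1, D=1, E=0:
w1 = D NAND A = 1 NAND 1 = 0
w2 = NOT w1 = NOT 0 = 1
w3 = NOT w2 = NOT 1 = 0
w4 = w3 AND C = 0 AND 1 = 0
w5 = E XOR w4 = 0 XOR 0 = 0
w6 = w4 AND w5 = 0 AND 0 = 0
w7 = NOT w6 = NOT 0 = 1
w8 = B AND w7 = 1 AND 1 = 1
w9 = w2 AND w8 = 1 AND 1 = 1
So w9 = 1 as required.

A=1, B=1, C=1, D=1, E=0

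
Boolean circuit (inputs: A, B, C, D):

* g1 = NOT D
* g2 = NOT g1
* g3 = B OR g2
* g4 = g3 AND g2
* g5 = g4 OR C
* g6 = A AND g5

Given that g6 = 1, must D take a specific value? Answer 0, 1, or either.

Both values of D occur among assignments with g6 = 1:
  D=0: A=1, B=0, C=1, D=0
  D=1: A=1, B=0, C=0, D=1

either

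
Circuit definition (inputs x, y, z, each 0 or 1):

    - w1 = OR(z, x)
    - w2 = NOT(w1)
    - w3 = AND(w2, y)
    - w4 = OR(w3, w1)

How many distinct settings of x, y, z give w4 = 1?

7

w4 = OR(w3, w1) must be 1, so at least one of w3, w1 is 1.
Enumerating the 8 input combinations, 7 give w4 = 1 and 1 give w4 = 0.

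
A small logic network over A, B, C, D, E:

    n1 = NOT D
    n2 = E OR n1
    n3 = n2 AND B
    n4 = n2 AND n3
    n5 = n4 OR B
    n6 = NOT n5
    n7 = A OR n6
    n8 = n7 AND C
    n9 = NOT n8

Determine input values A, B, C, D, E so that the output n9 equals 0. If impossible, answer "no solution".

A=0, B=0, C=1, D=0, E=0

Check with A=0, B=0, C=1, D=0, E=0:
n1 = NOT D = NOT 0 = 1
n2 = E OR n1 = 0 OR 1 = 1
n3 = n2 AND B = 1 AND 0 = 0
n4 = n2 AND n3 = 1 AND 0 = 0
n5 = n4 OR B = 0 OR 0 = 0
n6 = NOT n5 = NOT 0 = 1
n7 = A OR n6 = 0 OR 1 = 1
n8 = n7 AND C = 1 AND 1 = 1
n9 = NOT n8 = NOT 1 = 0
So n9 = 0 as required.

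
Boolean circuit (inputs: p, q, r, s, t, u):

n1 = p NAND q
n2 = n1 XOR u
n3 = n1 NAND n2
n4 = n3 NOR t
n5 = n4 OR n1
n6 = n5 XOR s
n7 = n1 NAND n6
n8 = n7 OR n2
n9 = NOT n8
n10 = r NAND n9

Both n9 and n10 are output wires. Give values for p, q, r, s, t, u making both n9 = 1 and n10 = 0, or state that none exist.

p=0 q=0 r=1 s=0 t=0 u=1

Check with p=0 q=0 r=1 s=0 t=0 u=1:
n1 = p NAND q = 0 NAND 0 = 1
n2 = n1 XOR u = 1 XOR 1 = 0
n3 = n1 NAND n2 = 1 NAND 0 = 1
n4 = n3 NOR t = 1 NOR 0 = 0
n5 = n4 OR n1 = 0 OR 1 = 1
n6 = n5 XOR s = 1 XOR 0 = 1
n7 = n1 NAND n6 = 1 NAND 1 = 0
n8 = n7 OR n2 = 0 OR 0 = 0
n9 = NOT n8 = NOT 0 = 1
n10 = r NAND n9 = 1 NAND 1 = 0
So n9 = 1 and n10 = 0.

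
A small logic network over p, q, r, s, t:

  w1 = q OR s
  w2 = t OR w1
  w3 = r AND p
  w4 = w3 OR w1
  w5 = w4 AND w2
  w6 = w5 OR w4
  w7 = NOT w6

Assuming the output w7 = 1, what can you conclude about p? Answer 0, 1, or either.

Both values of p occur among assignments with w7 = 1:
  p=0: p=0, q=0, r=0, s=0, t=0
  p=1: p=1, q=0, r=0, s=0, t=0

either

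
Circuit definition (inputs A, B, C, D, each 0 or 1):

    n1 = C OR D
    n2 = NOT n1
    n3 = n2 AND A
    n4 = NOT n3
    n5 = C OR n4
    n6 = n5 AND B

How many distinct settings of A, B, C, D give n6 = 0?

9

n6 = n5 AND B must be 0, so at least one of n5, B is 0.
Enumerating the 16 input combinations, 9 give n6 = 0 and 7 give n6 = 1.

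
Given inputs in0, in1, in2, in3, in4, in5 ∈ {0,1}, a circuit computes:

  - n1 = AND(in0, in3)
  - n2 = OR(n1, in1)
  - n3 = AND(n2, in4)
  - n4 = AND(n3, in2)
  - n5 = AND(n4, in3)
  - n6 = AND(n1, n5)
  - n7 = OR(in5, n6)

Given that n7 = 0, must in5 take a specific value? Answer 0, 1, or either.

0

n7 = OR(in5, n6) must be 0, so both in5 = 0 and n6 = 0.
n6 = AND(n1, n5) must be 0, so at least one of n1, n5 is 0.
Every assignment with n7 = 0 has in5 = 0; there are 30 such assignment(s).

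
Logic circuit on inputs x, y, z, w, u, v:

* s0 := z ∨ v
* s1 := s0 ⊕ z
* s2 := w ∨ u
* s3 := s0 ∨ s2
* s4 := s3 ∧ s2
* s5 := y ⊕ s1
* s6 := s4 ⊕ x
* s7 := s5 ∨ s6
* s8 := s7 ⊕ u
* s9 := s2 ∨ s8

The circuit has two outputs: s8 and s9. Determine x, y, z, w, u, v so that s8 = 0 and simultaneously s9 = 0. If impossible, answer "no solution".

x=0, y=0, z=0, w=0, u=0, v=0

Check with x=0, y=0, z=0, w=0, u=0, v=0:
s0 = z ∨ v = 0 ∨ 0 = 0
s1 = s0 ⊕ z = 0 ⊕ 0 = 0
s2 = w ∨ u = 0 ∨ 0 = 0
s3 = s0 ∨ s2 = 0 ∨ 0 = 0
s4 = s3 ∧ s2 = 0 ∧ 0 = 0
s5 = y ⊕ s1 = 0 ⊕ 0 = 0
s6 = s4 ⊕ x = 0 ⊕ 0 = 0
s7 = s5 ∨ s6 = 0 ∨ 0 = 0
s8 = s7 ⊕ u = 0 ⊕ 0 = 0
s9 = s2 ∨ s8 = 0 ∨ 0 = 0
So s8 = 0 and s9 = 0.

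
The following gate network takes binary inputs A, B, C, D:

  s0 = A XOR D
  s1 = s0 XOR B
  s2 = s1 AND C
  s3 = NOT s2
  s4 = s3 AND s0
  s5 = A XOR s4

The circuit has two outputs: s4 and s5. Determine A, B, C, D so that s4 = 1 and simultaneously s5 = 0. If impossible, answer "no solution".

Check with A=1, B=0, C=0, D=0:
s0 = A XOR D = 1 XOR 0 = 1
s1 = s0 XOR B = 1 XOR 0 = 1
s2 = s1 AND C = 1 AND 0 = 0
s3 = NOT s2 = NOT 0 = 1
s4 = s3 AND s0 = 1 AND 1 = 1
s5 = A XOR s4 = 1 XOR 1 = 0
So s4 = 1 and s5 = 0.

A=1, B=0, C=0, D=0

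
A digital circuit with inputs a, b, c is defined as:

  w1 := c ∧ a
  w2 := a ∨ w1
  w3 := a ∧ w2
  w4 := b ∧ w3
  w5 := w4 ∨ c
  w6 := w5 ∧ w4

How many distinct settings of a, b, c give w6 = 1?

w6 = w5 ∧ w4 must be 1, so both w5 = 1 and w4 = 1.
w5 = w4 ∨ c must be 1, so at least one of w4, c is 1.
w4 = b ∧ w3 must be 1, so both b = 1 and w3 = 1.
Satisfying assignments:
  a=1, b=1, c=0
  a=1, b=1, c=1

2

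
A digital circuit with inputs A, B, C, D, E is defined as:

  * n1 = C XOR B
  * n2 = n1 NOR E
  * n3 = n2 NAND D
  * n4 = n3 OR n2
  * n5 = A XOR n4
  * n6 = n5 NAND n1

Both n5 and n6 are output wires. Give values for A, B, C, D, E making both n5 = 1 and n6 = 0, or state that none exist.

A=0, B=1, C=0, D=0, E=0

Check with A=0, B=1, C=0, D=0, E=0:
n1 = C XOR B = 0 XOR 1 = 1
n2 = n1 NOR E = 1 NOR 0 = 0
n3 = n2 NAND D = 0 NAND 0 = 1
n4 = n3 OR n2 = 1 OR 0 = 1
n5 = A XOR n4 = 0 XOR 1 = 1
n6 = n5 NAND n1 = 1 NAND 1 = 0
So n5 = 1 and n6 = 0.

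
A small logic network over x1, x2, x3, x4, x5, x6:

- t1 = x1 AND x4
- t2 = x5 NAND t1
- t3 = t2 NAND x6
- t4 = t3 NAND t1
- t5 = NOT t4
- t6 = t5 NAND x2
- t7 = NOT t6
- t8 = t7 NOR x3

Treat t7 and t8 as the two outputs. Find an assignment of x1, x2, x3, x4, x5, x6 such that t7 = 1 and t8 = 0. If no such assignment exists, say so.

x1=1, x2=1, x3=1, x4=1, x5=1, x6=1

Check with x1=1, x2=1, x3=1, x4=1, x5=1, x6=1:
t1 = x1 AND x4 = 1 AND 1 = 1
t2 = x5 NAND t1 = 1 NAND 1 = 0
t3 = t2 NAND x6 = 0 NAND 1 = 1
t4 = t3 NAND t1 = 1 NAND 1 = 0
t5 = NOT t4 = NOT 0 = 1
t6 = t5 NAND x2 = 1 NAND 1 = 0
t7 = NOT t6 = NOT 0 = 1
t8 = t7 NOR x3 = 1 NOR 1 = 0
So t7 = 1 and t8 = 0.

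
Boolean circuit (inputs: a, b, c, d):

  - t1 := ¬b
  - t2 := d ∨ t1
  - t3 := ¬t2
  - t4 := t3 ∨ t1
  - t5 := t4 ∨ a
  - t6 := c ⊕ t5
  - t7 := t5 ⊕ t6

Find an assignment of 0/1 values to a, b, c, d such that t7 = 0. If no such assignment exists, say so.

t7 = t5 ⊕ t6 must be 0, so t5 and t6 are equal.
Check with a=0 b=0 c=0 d=0:
t1 = ¬b = ¬0 = 1
t2 = d ∨ t1 = 0 ∨ 1 = 1
t3 = ¬t2 = ¬1 = 0
t4 = t3 ∨ t1 = 0 ∨ 1 = 1
t5 = t4 ∨ a = 1 ∨ 0 = 1
t6 = c ⊕ t5 = 0 ⊕ 1 = 1
t7 = t5 ⊕ t6 = 1 ⊕ 1 = 0
So t7 = 0 as required.

a=0 b=0 c=0 d=0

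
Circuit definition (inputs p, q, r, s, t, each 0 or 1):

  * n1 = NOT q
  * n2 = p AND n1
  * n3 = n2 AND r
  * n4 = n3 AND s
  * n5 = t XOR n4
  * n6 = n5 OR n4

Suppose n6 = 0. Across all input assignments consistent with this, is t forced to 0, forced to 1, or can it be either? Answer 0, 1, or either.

0

n6 = n5 OR n4 must be 0, so both n5 = 0 and n4 = 0.
n5 = t XOR n4 must be 0, so t and n4 are equal.
Every assignment with n6 = 0 has t = 0; there are 15 such assignment(s).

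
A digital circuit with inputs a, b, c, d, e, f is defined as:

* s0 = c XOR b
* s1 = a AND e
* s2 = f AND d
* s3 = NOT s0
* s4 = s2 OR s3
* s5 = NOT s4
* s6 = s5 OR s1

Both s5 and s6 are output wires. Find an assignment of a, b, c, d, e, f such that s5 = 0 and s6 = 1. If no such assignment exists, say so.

Check with a=1, b=1, c=1, d=1, e=1, f=0:
s0 = c XOR b = 1 XOR 1 = 0
s1 = a AND e = 1 AND 1 = 1
s2 = f AND d = 0 AND 1 = 0
s3 = NOT s0 = NOT 0 = 1
s4 = s2 OR s3 = 0 OR 1 = 1
s5 = NOT s4 = NOT 1 = 0
s6 = s5 OR s1 = 0 OR 1 = 1
So s5 = 0 and s6 = 1.

a=1, b=1, c=1, d=1, e=1, f=0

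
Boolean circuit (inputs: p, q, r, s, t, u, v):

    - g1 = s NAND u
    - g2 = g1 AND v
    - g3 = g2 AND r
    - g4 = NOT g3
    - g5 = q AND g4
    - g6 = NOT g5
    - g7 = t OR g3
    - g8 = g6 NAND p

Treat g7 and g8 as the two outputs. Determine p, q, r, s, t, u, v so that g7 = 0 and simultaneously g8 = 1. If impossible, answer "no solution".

p=1, q=1, r=0, s=1, t=0, u=1, v=1

Check with p=1, q=1, r=0, s=1, t=0, u=1, v=1:
g1 = s NAND u = 1 NAND 1 = 0
g2 = g1 AND v = 0 AND 1 = 0
g3 = g2 AND r = 0 AND 0 = 0
g4 = NOT g3 = NOT 0 = 1
g5 = q AND g4 = 1 AND 1 = 1
g6 = NOT g5 = NOT 1 = 0
g7 = t OR g3 = 0 OR 0 = 0
g8 = g6 NAND p = 0 NAND 1 = 1
So g7 = 0 and g8 = 1.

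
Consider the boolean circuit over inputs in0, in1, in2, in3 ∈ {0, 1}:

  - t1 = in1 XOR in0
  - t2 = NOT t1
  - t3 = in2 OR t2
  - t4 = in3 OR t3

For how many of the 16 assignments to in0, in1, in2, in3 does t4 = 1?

t4 = in3 OR t3 must be 1, so at least one of in3, t3 is 1.
Enumerating the 16 input combinations, 14 give t4 = 1 and 2 give t4 = 0.

14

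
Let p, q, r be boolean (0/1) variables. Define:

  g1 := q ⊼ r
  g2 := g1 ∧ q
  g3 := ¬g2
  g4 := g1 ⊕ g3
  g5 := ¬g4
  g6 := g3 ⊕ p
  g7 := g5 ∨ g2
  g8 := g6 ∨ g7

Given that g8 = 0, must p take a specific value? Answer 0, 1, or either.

g8 = g6 ∨ g7 must be 0, so both g6 = 0 and g7 = 0.
g6 = g3 ⊕ p must be 0, so g3 and p are equal.
g7 = g5 ∨ g2 must be 0, so both g5 = 0 and g2 = 0.
Every assignment with g8 = 0 has p = 1; there are 1 such assignment(s).
  p=1, q=1, r=1

1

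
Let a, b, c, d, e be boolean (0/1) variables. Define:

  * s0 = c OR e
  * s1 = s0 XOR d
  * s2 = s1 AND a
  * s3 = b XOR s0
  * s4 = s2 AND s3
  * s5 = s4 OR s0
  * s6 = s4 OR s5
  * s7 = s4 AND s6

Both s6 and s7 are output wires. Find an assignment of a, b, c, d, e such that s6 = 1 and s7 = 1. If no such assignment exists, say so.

a=1, b=0, c=0, d=0, e=1

Check with a=1, b=0, c=0, d=0, e=1:
s0 = c OR e = 0 OR 1 = 1
s1 = s0 XOR d = 1 XOR 0 = 1
s2 = s1 AND a = 1 AND 1 = 1
s3 = b XOR s0 = 0 XOR 1 = 1
s4 = s2 AND s3 = 1 AND 1 = 1
s5 = s4 OR s0 = 1 OR 1 = 1
s6 = s4 OR s5 = 1 OR 1 = 1
s7 = s4 AND s6 = 1 AND 1 = 1
So s6 = 1 and s7 = 1.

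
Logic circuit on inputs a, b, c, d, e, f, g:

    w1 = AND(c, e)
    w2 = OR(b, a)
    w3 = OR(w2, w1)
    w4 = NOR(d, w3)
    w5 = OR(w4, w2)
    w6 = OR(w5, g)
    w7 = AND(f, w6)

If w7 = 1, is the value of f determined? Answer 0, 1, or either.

1

w7 = AND(f, w6) must be 1, so both f = 1 and w6 = 1.
w6 = OR(w5, g) must be 1, so at least one of w5, g is 1.
Every assignment with w7 = 1 has f = 1; there are 59 such assignment(s).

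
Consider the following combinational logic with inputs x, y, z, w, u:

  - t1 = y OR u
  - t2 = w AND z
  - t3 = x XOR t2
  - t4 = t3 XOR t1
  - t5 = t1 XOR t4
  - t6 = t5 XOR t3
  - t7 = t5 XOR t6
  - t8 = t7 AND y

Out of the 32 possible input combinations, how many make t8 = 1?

t8 = t7 AND y must be 1, so both t7 = 1 and y = 1.
t7 = t5 XOR t6 must be 1, so t5 and t6 differ.
Enumerating the 32 input combinations, 8 give t8 = 1 and 24 give t8 = 0.

8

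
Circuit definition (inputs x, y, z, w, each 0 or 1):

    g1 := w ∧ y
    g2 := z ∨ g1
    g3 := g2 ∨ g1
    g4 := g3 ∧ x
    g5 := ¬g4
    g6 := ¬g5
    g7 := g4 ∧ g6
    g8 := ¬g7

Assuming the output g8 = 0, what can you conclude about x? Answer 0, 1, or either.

1

g8 = ¬g7 must be 0, so g7 = 1.
g7 = g4 ∧ g6 must be 1, so both g4 = 1 and g6 = 1.
Every assignment with g8 = 0 has x = 1; there are 5 such assignment(s).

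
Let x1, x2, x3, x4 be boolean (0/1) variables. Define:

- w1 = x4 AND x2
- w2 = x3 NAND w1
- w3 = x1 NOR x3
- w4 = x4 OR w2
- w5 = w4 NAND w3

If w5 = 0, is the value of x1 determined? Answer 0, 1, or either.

w5 = w4 NAND w3 must be 0, so both w4 = 1 and w3 = 1.
Every assignment with w5 = 0 has x1 = 0; there are 4 such assignment(s).
  x1=0, x2=0, x3=0, x4=0
  x1=0, x2=0, x3=0, x4=1
  x1=0, x2=1, x3=0, x4=0
  x1=0, x2=1, x3=0, x4=1

0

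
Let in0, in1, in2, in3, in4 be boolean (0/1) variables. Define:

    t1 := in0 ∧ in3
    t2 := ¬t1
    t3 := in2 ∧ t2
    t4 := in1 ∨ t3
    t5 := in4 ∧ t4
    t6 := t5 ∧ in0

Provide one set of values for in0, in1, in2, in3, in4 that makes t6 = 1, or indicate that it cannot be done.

in0=1, in1=1, in2=1, in3=1, in4=1

t6 = t5 ∧ in0 must be 1, so both t5 = 1 and in0 = 1.
Check with in0=1, in1=1, in2=1, in3=1, in4=1:
t1 = in0 ∧ in3 = 1 ∧ 1 = 1
t2 = ¬t1 = ¬1 = 0
t3 = in2 ∧ t2 = 1 ∧ 0 = 0
t4 = in1 ∨ t3 = 1 ∨ 0 = 1
t5 = in4 ∧ t4 = 1 ∧ 1 = 1
t6 = t5 ∧ in0 = 1 ∧ 1 = 1
So t6 = 1 as required.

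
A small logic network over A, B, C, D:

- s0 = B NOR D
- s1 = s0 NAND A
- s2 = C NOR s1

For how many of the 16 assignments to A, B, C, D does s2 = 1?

s2 = C NOR s1 must be 1, so both C = 0 and s1 = 0.
s1 = s0 NAND A must be 0, so both s0 = 1 and A = 1.
Enumerating the 16 input combinations, 1 give s2 = 1 and 15 give s2 = 0.

1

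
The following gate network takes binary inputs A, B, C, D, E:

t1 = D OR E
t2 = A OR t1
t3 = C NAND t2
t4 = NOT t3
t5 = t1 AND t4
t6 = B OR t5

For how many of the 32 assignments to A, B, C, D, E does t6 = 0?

t6 = B OR t5 must be 0, so both B = 0 and t5 = 0.
t5 = t1 AND t4 must be 0, so at least one of t1, t4 is 0.
Enumerating the 32 input combinations, 10 give t6 = 0 and 22 give t6 = 1.

10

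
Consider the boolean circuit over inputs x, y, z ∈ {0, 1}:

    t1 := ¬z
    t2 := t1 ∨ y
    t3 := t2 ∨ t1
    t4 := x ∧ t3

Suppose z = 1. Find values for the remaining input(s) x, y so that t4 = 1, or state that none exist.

t4 = x ∧ t3 must be 1, so both x = 1 and t3 = 1.
Check with z = 1 and x=1, y=1:
t1 = ¬z = ¬1 = 0
t2 = t1 ∨ y = 0 ∨ 1 = 1
t3 = t2 ∨ t1 = 1 ∨ 0 = 1
t4 = x ∧ t3 = 1 ∧ 1 = 1
So t4 = 1.

x=1 y=1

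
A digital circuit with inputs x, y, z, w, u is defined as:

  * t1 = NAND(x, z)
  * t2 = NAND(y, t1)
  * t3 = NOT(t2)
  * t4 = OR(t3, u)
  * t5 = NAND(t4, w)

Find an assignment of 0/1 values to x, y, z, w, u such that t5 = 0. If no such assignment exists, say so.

t5 = NAND(t4, w) must be 0, so both t4 = 1 and w = 1.
t4 = OR(t3, u) must be 1, so at least one of t3, u is 1.
Check with x=0, y=1, z=0, w=1, u=0:
t1 = NAND(x, z) = NAND(0, 0) = 1
t2 = NAND(y, t1) = NAND(1, 1) = 0
t3 = NOT(t2) = NOT 0 = 1
t4 = OR(t3, u) = OR(1, 0) = 1
t5 = NAND(t4, w) = NAND(1, 1) = 0
So t5 = 0 as required.

x=0, y=1, z=0, w=1, u=0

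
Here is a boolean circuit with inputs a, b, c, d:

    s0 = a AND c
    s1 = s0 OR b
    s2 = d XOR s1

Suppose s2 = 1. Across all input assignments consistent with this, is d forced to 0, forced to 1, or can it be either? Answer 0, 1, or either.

Both values of d occur among assignments with s2 = 1:
  d=0: a=0, b=1, c=0, d=0
  d=1: a=0, b=0, c=0, d=1

either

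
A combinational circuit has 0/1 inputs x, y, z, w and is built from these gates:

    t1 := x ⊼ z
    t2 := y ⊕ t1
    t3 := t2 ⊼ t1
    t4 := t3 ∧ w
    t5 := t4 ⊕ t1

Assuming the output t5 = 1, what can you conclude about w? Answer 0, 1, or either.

either

Both values of w occur among assignments with t5 = 1:
  w=0: x=0, y=0, z=0, w=0
  w=1: x=0, y=0, z=0, w=1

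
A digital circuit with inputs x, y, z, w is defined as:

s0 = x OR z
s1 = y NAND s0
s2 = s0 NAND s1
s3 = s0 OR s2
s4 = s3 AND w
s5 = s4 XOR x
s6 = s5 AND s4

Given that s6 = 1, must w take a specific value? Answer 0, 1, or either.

1

s6 = s5 AND s4 must be 1, so both s5 = 1 and s4 = 1.
s5 = s4 XOR x must be 1, so s4 and x differ.
s4 = s3 AND w must be 1, so both s3 = 1 and w = 1.
Every assignment with s6 = 1 has w = 1; there are 4 such assignment(s).
  x=0, y=0, z=0, w=1
  x=0, y=0, z=1, w=1
  x=0, y=1, z=0, w=1
  x=0, y=1, z=1, w=1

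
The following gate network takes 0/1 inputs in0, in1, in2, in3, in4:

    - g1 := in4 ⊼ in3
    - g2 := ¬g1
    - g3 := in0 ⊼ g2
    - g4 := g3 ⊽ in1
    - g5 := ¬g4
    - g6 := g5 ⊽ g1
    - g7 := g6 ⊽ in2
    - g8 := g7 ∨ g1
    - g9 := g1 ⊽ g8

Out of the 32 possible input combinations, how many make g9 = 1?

5

g9 = g1 ⊽ g8 must be 1, so both g1 = 0 and g8 = 0.
g1 = in4 ⊼ in3 must be 0, so both in4 = 1 and in3 = 1.
g8 = g7 ∨ g1 must be 0, so both g7 = 0 and g1 = 0.
Satisfying assignments:
  in0=0, in1=0, in2=1, in3=1, in4=1
  in0=0, in1=1, in2=1, in3=1, in4=1
  in0=1, in1=0, in2=0, in3=1, in4=1
  in0=1, in1=0, in2=1, in3=1, in4=1
  in0=1, in1=1, in2=1, in3=1, in4=1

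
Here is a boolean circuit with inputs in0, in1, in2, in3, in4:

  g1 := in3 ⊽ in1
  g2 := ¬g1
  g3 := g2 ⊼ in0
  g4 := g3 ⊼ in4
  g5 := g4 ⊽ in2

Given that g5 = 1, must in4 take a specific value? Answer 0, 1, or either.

g5 = g4 ⊽ in2 must be 1, so both g4 = 0 and in2 = 0.
Every assignment with g5 = 1 has in4 = 1; there are 5 such assignment(s).

1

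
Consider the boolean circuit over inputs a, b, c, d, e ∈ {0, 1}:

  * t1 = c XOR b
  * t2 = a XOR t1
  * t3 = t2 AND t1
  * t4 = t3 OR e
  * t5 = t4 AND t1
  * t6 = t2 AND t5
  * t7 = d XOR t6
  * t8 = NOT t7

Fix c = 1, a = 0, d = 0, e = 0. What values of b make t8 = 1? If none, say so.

b=1

Check with c = 1, a = 0, d = 0, e = 0 and b=1:
t1 = c XOR b = 1 XOR 1 = 0
t2 = a XOR t1 = 0 XOR 0 = 0
t3 = t2 AND t1 = 0 AND 0 = 0
t4 = t3 OR e = 0 OR 0 = 0
t5 = t4 AND t1 = 0 AND 0 = 0
t6 = t2 AND t5 = 0 AND 0 = 0
t7 = d XOR t6 = 0 XOR 0 = 0
t8 = NOT t7 = NOT 0 = 1
So t8 = 1.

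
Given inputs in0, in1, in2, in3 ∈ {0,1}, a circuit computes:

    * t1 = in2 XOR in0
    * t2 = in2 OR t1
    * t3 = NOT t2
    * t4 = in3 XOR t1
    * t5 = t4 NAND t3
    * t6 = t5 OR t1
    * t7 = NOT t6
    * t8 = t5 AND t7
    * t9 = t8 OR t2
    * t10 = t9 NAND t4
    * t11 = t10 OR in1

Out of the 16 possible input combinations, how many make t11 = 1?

13

t11 = t10 OR in1 must be 1, so at least one of t10, in1 is 1.
Enumerating the 16 input combinations, 13 give t11 = 1 and 3 give t11 = 0.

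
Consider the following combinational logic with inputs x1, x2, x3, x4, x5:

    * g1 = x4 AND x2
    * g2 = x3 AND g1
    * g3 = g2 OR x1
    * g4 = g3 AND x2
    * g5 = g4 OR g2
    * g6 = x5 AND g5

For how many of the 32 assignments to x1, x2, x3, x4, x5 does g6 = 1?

g6 = x5 AND g5 must be 1, so both x5 = 1 and g5 = 1.
g5 = g4 OR g2 must be 1, so at least one of g4, g2 is 1.
Enumerating the 32 input combinations, 5 give g6 = 1 and 27 give g6 = 0.

5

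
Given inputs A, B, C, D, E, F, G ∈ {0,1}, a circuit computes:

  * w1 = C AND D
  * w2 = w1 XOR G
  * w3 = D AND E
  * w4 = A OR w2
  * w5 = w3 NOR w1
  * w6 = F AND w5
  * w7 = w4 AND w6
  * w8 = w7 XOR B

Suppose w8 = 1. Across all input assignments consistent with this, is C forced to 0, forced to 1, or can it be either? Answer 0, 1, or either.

Both values of C occur among assignments with w8 = 1:
  C=0: A=0, B=0, C=0, D=0, E=0, F=1, G=1
  C=1: A=0, B=0, C=1, D=0, E=0, F=1, G=1

either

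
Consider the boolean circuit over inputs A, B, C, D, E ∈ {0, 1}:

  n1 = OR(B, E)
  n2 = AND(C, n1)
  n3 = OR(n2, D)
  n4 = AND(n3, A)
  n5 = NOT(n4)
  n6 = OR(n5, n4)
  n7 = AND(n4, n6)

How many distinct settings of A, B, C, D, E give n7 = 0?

n7 = AND(n4, n6) must be 0, so at least one of n4, n6 is 0.
Enumerating the 32 input combinations, 21 give n7 = 0 and 11 give n7 = 1.

21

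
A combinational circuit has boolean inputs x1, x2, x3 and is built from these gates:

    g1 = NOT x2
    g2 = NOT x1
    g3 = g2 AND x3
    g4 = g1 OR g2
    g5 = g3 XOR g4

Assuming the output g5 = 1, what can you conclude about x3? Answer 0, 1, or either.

Both values of x3 occur among assignments with g5 = 1:
  x3=0: x1=0, x2=0, x3=0
  x3=1: x1=1, x2=0, x3=1

either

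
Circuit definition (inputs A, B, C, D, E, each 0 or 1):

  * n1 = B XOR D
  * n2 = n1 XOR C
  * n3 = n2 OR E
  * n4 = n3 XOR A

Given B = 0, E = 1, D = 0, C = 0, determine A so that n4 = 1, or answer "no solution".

A=0

n4 = n3 XOR A must be 1, so n3 and A differ.
Check with B = 0, E = 1, D = 0, C = 0 and A=0:
n1 = B XOR D = 0 XOR 0 = 0
n2 = n1 XOR C = 0 XOR 0 = 0
n3 = n2 OR E = 0 OR 1 = 1
n4 = n3 XOR A = 1 XOR 0 = 1
So n4 = 1.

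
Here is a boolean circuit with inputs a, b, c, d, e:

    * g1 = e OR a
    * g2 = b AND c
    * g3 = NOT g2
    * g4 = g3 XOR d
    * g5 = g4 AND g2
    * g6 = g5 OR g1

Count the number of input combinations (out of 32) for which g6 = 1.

25

g6 = g5 OR g1 must be 1, so at least one of g5, g1 is 1.
Enumerating the 32 input combinations, 25 give g6 = 1 and 7 give g6 = 0.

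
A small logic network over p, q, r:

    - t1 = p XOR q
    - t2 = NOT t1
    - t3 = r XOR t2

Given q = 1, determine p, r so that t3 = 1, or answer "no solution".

p=1, r=0

Check with q = 1 and p=1, r=0:
t1 = p XOR q = 1 XOR 1 = 0
t2 = NOT t1 = NOT 0 = 1
t3 = r XOR t2 = 0 XOR 1 = 1
So t3 = 1.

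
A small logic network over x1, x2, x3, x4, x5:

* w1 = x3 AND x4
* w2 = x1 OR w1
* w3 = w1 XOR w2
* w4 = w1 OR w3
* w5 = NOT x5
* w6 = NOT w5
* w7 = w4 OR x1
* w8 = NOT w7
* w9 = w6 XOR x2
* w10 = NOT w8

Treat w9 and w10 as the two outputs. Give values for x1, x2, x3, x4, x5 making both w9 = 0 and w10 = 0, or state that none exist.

Check with x1=0 x2=0 x3=0 x4=1 x5=0:
w1 = x3 AND x4 = 0 AND 1 = 0
w2 = x1 OR w1 = 0 OR 0 = 0
w3 = w1 XOR w2 = 0 XOR 0 = 0
w4 = w1 OR w3 = 0 OR 0 = 0
w5 = NOT x5 = NOT 0 = 1
w6 = NOT w5 = NOT 1 = 0
w7 = w4 OR x1 = 0 OR 0 = 0
w8 = NOT w7 = NOT 0 = 1
w9 = w6 XOR x2 = 0 XOR 0 = 0
w10 = NOT w8 = NOT 1 = 0
So w9 = 0 and w10 = 0.

x1=0 x2=0 x3=0 x4=1 x5=0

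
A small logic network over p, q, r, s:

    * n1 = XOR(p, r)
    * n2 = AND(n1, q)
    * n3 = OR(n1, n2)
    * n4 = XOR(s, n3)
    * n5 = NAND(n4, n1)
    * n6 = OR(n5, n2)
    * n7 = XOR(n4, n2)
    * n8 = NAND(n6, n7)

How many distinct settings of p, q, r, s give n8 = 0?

n8 = NAND(n6, n7) must be 0, so both n6 = 1 and n7 = 1.
n6 = OR(n5, n2) must be 1, so at least one of n5, n2 is 1.
n7 = XOR(n4, n2) must be 1, so n4 and n2 differ.
Satisfying assignments:
  p=0, q=0, r=0, s=1
  p=0, q=1, r=0, s=1
  p=0, q=1, r=1, s=1
  p=1, q=0, r=1, s=1
  p=1, q=1, r=0, s=1
  p=1, q=1, r=1, s=1

6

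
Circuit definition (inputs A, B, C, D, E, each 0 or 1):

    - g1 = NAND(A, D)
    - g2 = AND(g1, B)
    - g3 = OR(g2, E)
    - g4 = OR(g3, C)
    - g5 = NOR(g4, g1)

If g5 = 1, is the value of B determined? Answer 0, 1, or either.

Both values of B occur among assignments with g5 = 1:
  B=0: A=1, B=0, C=0, D=1, E=0
  B=1: A=1, B=1, C=0, D=1, E=0

either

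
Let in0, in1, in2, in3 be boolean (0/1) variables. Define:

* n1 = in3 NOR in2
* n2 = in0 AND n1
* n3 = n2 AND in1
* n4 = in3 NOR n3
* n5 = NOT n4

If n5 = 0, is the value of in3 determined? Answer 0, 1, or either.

n5 = NOT n4 must be 0, so n4 = 1.
n4 = in3 NOR n3 must be 1, so both in3 = 0 and n3 = 0.
Every assignment with n5 = 0 has in3 = 0; there are 7 such assignment(s).

0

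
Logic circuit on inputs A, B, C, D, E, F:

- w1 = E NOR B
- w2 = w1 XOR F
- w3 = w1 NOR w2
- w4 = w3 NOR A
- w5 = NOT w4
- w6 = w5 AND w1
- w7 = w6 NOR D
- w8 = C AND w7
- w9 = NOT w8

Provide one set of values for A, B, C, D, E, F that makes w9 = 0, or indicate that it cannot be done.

A=1, B=1, C=1, D=0, E=1, F=0

w9 = NOT w8 must be 0, so w8 = 1.
w8 = C AND w7 must be 1, so both C = 1 and w7 = 1.
Check with A=1, B=1, C=1, D=0, E=1, F=0:
w1 = E NOR B = 1 NOR 1 = 0
w2 = w1 XOR F = 0 XOR 0 = 0
w3 = w1 NOR w2 = 0 NOR 0 = 1
w4 = w3 NOR A = 1 NOR 1 = 0
w5 = NOT w4 = NOT 0 = 1
w6 = w5 AND w1 = 1 AND 0 = 0
w7 = w6 NOR D = 0 NOR 0 = 1
w8 = C AND w7 = 1 AND 1 = 1
w9 = NOT w8 = NOT 1 = 0
So w9 = 0 as required.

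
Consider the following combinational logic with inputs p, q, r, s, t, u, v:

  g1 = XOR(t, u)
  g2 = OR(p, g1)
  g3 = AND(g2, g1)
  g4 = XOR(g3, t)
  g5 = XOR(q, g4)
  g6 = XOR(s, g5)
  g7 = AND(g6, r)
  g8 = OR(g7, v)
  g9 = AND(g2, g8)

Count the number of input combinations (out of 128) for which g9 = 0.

g9 = AND(g2, g8) must be 0, so at least one of g2, g8 is 0.
Enumerating the 128 input combinations, 68 give g9 = 0 and 60 give g9 = 1.

68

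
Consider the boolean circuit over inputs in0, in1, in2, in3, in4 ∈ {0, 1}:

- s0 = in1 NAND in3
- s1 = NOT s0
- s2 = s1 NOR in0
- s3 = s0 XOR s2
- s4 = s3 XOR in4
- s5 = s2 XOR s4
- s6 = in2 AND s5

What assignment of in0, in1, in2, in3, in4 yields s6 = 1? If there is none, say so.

in0=0 in1=0 in2=1 in3=1 in4=0

s6 = in2 AND s5 must be 1, so both in2 = 1 and s5 = 1.
s5 = s2 XOR s4 must be 1, so s2 and s4 differ.
Check with in0=0 in1=0 in2=1 in3=1 in4=0:
s0 = in1 NAND in3 = 0 NAND 1 = 1
s1 = NOT s0 = NOT 1 = 0
s2 = s1 NOR in0 = 0 NOR 0 = 1
s3 = s0 XOR s2 = 1 XOR 1 = 0
s4 = s3 XOR in4 = 0 XOR 0 = 0
s5 = s2 XOR s4 = 1 XOR 0 = 1
s6 = in2 AND s5 = 1 AND 1 = 1
So s6 = 1 as required.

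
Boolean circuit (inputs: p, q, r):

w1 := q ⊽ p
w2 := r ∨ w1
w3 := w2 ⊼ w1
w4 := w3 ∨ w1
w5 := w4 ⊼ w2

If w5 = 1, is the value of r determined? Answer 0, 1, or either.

w5 = w4 ⊼ w2 must be 1, so at least one of w4, w2 is 0.
Every assignment with w5 = 1 has r = 0; there are 3 such assignment(s).
  p=0, q=1, r=0
  p=1, q=0, r=0
  p=1, q=1, r=0

0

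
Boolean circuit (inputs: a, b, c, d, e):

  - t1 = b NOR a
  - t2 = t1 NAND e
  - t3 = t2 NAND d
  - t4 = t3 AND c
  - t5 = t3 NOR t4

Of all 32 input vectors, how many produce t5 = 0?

18

t5 = t3 NOR t4 must be 0, so at least one of t3, t4 is 1.
Enumerating the 32 input combinations, 18 give t5 = 0 and 14 give t5 = 1.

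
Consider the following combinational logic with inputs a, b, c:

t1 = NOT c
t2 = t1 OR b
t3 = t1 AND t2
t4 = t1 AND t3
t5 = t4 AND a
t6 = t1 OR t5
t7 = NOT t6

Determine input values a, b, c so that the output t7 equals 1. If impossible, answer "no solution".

t7 = NOT t6 must be 1, so t6 = 0.
t6 = t1 OR t5 must be 0, so both t1 = 0 and t5 = 0.
Check with a=0, b=1, c=1:
t1 = NOT c = NOT 1 = 0
t2 = t1 OR b = 0 OR 1 = 1
t3 = t1 AND t2 = 0 AND 1 = 0
t4 = t1 AND t3 = 0 AND 0 = 0
t5 = t4 AND a = 0 AND 0 = 0
t6 = t1 OR t5 = 0 OR 0 = 0
t7 = NOT t6 = NOT 0 = 1
So t7 = 1 as required.

a=0, b=1, c=1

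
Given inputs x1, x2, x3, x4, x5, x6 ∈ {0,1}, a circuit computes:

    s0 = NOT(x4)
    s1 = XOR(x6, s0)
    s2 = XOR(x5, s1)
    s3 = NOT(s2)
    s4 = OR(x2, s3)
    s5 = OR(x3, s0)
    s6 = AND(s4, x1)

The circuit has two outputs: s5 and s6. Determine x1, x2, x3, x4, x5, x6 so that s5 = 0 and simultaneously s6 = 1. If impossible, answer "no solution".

Check with x1=1, x2=1, x3=0, x4=1, x5=1, x6=1:
s0 = NOT(x4) = NOT 1 = 0
s1 = XOR(x6, s0) = XOR(1, 0) = 1
s2 = XOR(x5, s1) = XOR(1, 1) = 0
s3 = NOT(s2) = NOT 0 = 1
s4 = OR(x2, s3) = OR(1, 1) = 1
s5 = OR(x3, s0) = OR(0, 0) = 0
s6 = AND(s4, x1) = AND(1, 1) = 1
So s5 = 0 and s6 = 1.

x1=1, x2=1, x3=0, x4=1, x5=1, x6=1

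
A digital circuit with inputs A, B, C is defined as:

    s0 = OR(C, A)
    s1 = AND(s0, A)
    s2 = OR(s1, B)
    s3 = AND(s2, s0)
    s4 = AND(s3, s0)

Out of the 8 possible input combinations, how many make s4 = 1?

5

s4 = AND(s3, s0) must be 1, so both s3 = 1 and s0 = 1.
s3 = AND(s2, s0) must be 1, so both s2 = 1 and s0 = 1.
Enumerating the 8 input combinations, 5 give s4 = 1 and 3 give s4 = 0.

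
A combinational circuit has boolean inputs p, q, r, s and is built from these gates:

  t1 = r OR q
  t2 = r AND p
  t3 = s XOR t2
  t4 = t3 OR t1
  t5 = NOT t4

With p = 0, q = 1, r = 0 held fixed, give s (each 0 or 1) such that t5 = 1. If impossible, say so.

With p = 0, q = 1, r = 0 fixed, none of the 2 settings of s give t5 = 1.
For example, with s=0:
t1 = r OR q = 0 OR 1 = 1
t2 = r AND p = 0 AND 0 = 0
t3 = s XOR t2 = 0 XOR 0 = 0
t4 = t3 OR t1 = 0 OR 1 = 1
t5 = NOT t4 = NOT 1 = 0
giving t5 = 0 ≠ 1.

no solution exists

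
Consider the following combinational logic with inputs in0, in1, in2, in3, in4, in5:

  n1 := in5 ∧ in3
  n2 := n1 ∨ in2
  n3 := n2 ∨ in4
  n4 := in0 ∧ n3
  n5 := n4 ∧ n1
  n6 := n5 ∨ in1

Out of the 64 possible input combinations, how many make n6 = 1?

36

n6 = n5 ∨ in1 must be 1, so at least one of n5, in1 is 1.
Enumerating the 64 input combinations, 36 give n6 = 1 and 28 give n6 = 0.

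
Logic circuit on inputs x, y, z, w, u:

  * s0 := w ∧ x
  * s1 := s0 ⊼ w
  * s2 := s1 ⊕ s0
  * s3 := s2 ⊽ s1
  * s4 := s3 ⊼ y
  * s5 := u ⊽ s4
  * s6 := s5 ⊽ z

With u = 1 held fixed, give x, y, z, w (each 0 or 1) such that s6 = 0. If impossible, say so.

x=1 y=0 z=1 w=0

s6 = s5 ⊽ z must be 0, so at least one of s5, z is 1.
Check with u = 1 and x=1, y=0, z=1, w=0:
s0 = w ∧ x = 0 ∧ 1 = 0
s1 = s0 ⊼ w = 0 ⊼ 0 = 1
s2 = s1 ⊕ s0 = 1 ⊕ 0 = 1
s3 = s2 ⊽ s1 = 1 ⊽ 1 = 0
s4 = s3 ⊼ y = 0 ⊼ 0 = 1
s5 = u ⊽ s4 = 1 ⊽ 1 = 0
s6 = s5 ⊽ z = 0 ⊽ 1 = 0
So s6 = 0.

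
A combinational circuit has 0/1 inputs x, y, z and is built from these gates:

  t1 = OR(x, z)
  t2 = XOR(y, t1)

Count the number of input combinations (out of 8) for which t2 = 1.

t2 = XOR(y, t1) must be 1, so y and t1 differ.
Satisfying assignments:
  x=0, y=0, z=1
  x=0, y=1, z=0
  x=1, y=0, z=0
  x=1, y=0, z=1

4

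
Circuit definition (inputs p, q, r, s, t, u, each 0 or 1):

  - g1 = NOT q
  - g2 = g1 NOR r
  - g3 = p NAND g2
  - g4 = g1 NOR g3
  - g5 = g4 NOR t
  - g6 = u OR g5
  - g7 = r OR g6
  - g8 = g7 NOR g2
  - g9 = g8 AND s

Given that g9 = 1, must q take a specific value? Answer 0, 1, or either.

g9 = g8 AND s must be 1, so both g8 = 1 and s = 1.
Every assignment with g9 = 1 has q = 0; there are 2 such assignment(s).
  p=0, q=0, r=0, s=1, t=1, u=0
  p=1, q=0, r=0, s=1, t=1, u=0

0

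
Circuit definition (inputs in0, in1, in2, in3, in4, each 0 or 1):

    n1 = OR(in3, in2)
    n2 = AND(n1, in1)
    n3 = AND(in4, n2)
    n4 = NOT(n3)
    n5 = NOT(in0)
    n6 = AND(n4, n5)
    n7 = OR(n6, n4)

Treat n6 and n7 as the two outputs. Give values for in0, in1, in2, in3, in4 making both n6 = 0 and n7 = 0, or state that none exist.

in0=0 in1=1 in2=0 in3=1 in4=1

Check with in0=0 in1=1 in2=0 in3=1 in4=1:
n1 = OR(in3, in2) = OR(1, 0) = 1
n2 = AND(n1, in1) = AND(1, 1) = 1
n3 = AND(in4, n2) = AND(1, 1) = 1
n4 = NOT(n3) = NOT 1 = 0
n5 = NOT(in0) = NOT 0 = 1
n6 = AND(n4, n5) = AND(0, 1) = 0
n7 = OR(n6, n4) = OR(0, 0) = 0
So n6 = 0 and n7 = 0.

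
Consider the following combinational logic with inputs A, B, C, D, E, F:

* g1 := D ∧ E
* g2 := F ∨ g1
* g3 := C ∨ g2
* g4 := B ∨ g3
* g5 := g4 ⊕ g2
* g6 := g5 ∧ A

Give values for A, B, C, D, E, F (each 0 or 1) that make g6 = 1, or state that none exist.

g6 = g5 ∧ A must be 1, so both g5 = 1 and A = 1.
g5 = g4 ⊕ g2 must be 1, so g4 and g2 differ.
Check with A=1, B=0, C=1, D=0, E=0, F=0:
g1 = D ∧ E = 0 ∧ 0 = 0
g2 = F ∨ g1 = 0 ∨ 0 = 0
g3 = C ∨ g2 = 1 ∨ 0 = 1
g4 = B ∨ g3 = 0 ∨ 1 = 1
g5 = g4 ⊕ g2 = 1 ⊕ 0 = 1
g6 = g5 ∧ A = 1 ∧ 1 = 1
So g6 = 1 as required.

A=1, B=0, C=1, D=0, E=0, F=0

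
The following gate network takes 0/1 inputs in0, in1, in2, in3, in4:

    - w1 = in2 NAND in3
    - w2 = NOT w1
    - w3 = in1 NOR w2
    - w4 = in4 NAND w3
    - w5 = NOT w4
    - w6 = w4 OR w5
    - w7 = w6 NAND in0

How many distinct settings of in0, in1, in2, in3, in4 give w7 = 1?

w7 = w6 NAND in0 must be 1, so at least one of w6, in0 is 0.
Enumerating the 32 input combinations, 16 give w7 = 1 and 16 give w7 = 0.

16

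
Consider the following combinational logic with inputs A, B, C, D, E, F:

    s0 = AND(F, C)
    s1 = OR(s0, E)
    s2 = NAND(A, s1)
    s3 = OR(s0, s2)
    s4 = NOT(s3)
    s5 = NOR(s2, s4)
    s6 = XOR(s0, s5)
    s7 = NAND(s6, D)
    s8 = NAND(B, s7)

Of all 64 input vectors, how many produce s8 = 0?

s8 = NAND(B, s7) must be 0, so both B = 1 and s7 = 1.
s7 = NAND(s6, D) must be 1, so at least one of s6, D is 0.
Enumerating the 64 input combinations, 30 give s8 = 0 and 34 give s8 = 1.

30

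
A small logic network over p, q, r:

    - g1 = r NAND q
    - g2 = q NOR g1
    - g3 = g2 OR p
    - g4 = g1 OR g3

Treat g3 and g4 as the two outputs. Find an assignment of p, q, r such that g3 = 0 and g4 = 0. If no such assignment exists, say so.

p=0, q=1, r=1

Check with p=0, q=1, r=1:
g1 = r NAND q = 1 NAND 1 = 0
g2 = q NOR g1 = 1 NOR 0 = 0
g3 = g2 OR p = 0 OR 0 = 0
g4 = g1 OR g3 = 0 OR 0 = 0
So g3 = 0 and g4 = 0.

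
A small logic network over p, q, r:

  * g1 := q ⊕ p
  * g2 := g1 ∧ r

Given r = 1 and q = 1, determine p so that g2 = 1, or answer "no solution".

p=0

g2 = g1 ∧ r must be 1, so both g1 = 1 and r = 1.
g1 = q ⊕ p must be 1, so q and p differ.
Check with r = 1 and q = 1 and p=0:
g1 = q ⊕ p = 1 ⊕ 0 = 1
g2 = g1 ∧ r = 1 ∧ 1 = 1
So g2 = 1.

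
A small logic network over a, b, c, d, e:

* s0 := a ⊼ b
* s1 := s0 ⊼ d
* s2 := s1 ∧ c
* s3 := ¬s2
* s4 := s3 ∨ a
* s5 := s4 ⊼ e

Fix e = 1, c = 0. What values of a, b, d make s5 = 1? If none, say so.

With e = 1, c = 0 fixed, none of the 8 settings of a, b, d give s5 = 1.
For example, with a=1, b=0, d=1:
s0 = a ⊼ b = 1 ⊼ 0 = 1
s1 = s0 ⊼ d = 1 ⊼ 1 = 0
s2 = s1 ∧ c = 0 ∧ 0 = 0
s3 = ¬s2 = ¬0 = 1
s4 = s3 ∨ a = 1 ∨ 1 = 1
s5 = s4 ⊼ e = 1 ⊼ 1 = 0
giving s5 = 0 ≠ 1.

no solution exists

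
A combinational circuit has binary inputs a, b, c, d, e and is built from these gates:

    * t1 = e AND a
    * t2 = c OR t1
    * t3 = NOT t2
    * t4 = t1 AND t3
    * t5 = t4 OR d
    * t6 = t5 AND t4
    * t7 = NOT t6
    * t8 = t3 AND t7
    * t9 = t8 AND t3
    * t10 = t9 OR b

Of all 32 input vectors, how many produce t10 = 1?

22

t10 = t9 OR b must be 1, so at least one of t9, b is 1.
Enumerating the 32 input combinations, 22 give t10 = 1 and 10 give t10 = 0.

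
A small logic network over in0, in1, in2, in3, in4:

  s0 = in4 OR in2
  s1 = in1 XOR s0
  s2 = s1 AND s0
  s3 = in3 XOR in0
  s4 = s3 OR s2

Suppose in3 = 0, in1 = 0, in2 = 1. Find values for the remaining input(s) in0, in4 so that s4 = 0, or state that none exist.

With in3 = 0, in1 = 0, in2 = 1 fixed, none of the 4 settings of in0, in4 give s4 = 0.
For example, with in0=1, in4=1:
s0 = in4 OR in2 = 1 OR 1 = 1
s1 = in1 XOR s0 = 0 XOR 1 = 1
s2 = s1 AND s0 = 1 AND 1 = 1
s3 = in3 XOR in0 = 0 XOR 1 = 1
s4 = s3 OR s2 = 1 OR 1 = 1
giving s4 = 1 ≠ 0.

no solution exists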